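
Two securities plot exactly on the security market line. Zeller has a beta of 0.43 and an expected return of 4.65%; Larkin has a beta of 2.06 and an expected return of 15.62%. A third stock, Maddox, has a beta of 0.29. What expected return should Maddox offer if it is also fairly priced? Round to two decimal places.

MRP (SML slope) = (15.62% − 4.65%) / (2.06 − 0.43) = 10.97% / 1.63 = 6.7301%
R_f (intercept) = 4.65% − 0.43 × 6.7301% = 1.7561%
E(R_Maddox) = R_f + β × MRP = 1.7561% + 0.29 × 6.7301% = 3.71%

3.71%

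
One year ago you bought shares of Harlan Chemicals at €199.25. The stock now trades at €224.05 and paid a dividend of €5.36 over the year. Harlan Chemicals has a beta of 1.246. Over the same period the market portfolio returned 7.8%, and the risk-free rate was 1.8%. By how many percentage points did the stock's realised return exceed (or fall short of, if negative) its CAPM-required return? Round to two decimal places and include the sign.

Realised HPR = (P1 + D1 − P0) / P0 = (224.05 + 5.36 − 199.25) / 199.25 = 30.16 / 199.25 = 15.1368%
MRP = 7.8% − 1.8% = 6.00%
CAPM required = R_f + β·MRP = 1.8% + 1.246 × 6.0% = 9.2760%
α = realised − required = 15.1368% − 9.2760% = +5.86%

+5.86%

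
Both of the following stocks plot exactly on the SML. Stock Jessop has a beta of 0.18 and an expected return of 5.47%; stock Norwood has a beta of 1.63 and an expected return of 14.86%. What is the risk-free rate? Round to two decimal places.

4.30%

Both satisfy E(R) = R_f + β·MRP, so the slope of the SML is
MRP = (14.86% − 5.47%) / (1.63 − 0.18) = 9.39% / 1.45 = 6.4759%
R_f = E(R_Jessop) − β_Jessop·MRP = 5.47% − 0.18 × 6.4759% = 4.3043%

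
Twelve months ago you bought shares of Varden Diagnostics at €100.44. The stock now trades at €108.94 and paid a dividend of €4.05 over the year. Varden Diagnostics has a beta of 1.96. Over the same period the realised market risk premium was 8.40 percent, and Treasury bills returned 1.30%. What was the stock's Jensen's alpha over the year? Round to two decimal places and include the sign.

Realised HPR = (P1 + D1 − P0) / P0 = (108.94 + 4.05 − 100.44) / 100.44 = 12.55 / 100.44 = 12.4950%
CAPM required = R_f + β·MRP = 1.30% + 1.96 × 8.40% = 17.7640%
α = realised − required = 12.4950% − 17.7640% = -5.27%

-5.27%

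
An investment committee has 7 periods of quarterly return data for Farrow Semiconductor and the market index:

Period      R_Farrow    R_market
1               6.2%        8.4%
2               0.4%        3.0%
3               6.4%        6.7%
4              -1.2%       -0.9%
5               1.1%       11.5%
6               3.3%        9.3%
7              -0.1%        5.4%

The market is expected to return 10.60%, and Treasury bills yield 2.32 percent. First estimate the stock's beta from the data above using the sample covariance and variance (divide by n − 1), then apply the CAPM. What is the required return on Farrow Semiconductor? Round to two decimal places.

Mean R_i = (6.2 + 0.4 + 6.4 − 1.2 + 1.1 + 3.3 − 0.1) / 7 = 2.3000%
Mean R_m = (8.4 + 3.0 + 6.7 − 0.9 + 11.5 + 9.3 + 5.4) / 7 = 6.2000%
Σ(R_i − R̄_i)(R_m − R̄_m) = 40.2200  ⇒  Cov = 40.2200 / 6 = 6.7033
Σ(R_m − R̄_m)² = 104.0800  ⇒  Var(R_m) = 104.0800 / 6 = 17.3467
β = Cov / Var(R_m) = 6.7033 / 17.3467 = 0.3864
MRP = 10.60% − 2.32% = 8.28%
E(R) = R_f + β × MRP = 2.32% + 0.3864 × 8.28% = 5.52%

5.52%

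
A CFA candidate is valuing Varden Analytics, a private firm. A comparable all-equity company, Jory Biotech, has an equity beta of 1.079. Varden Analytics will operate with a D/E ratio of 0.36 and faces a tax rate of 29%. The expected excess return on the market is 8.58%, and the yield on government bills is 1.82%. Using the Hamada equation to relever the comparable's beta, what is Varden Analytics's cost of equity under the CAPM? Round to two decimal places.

13.44%

β_L = β_U × [1 + (1 − t)(D/E)] = 1.079 × [1 + (1 − 0.29) × 0.36]
    = 1.079 × [1 + 0.71 × 0.36] = 1.079 × 1.2556 = 1.3548
E(R) = R_f + β_L × MRP = 1.82% + 1.3548 × 8.58% = 13.44%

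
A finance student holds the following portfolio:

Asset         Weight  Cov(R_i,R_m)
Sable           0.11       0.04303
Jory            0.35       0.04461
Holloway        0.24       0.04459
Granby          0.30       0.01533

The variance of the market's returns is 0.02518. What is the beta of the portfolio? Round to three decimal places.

β_Sable = 0.04303 / 0.02518 = 1.7089
β_Jory = 0.04461 / 0.02518 = 1.7716
β_Holloway = 0.04459 / 0.02518 = 1.7708
β_Granby = 0.01533 / 0.02518 = 0.6088
β_P = Σ w_i β_i = 0.11×1.7089 + 0.35×1.7716 + 0.24×1.7708 + 0.30×0.6088 = 1.4157

1.416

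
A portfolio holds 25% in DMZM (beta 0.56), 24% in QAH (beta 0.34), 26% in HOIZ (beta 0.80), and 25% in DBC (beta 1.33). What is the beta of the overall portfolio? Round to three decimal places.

β_P = Σ w_i β_i = 0.25×0.56 + 0.24×0.34 + 0.26×0.80 + 0.25×1.33 = 0.7621

0.762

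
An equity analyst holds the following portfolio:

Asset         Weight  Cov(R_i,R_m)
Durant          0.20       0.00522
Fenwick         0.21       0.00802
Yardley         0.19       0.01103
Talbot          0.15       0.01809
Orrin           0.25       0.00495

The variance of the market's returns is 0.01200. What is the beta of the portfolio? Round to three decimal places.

β_Durant = 0.00522 / 0.01200 = 0.4350
β_Fenwick = 0.00802 / 0.01200 = 0.6683
β_Yardley = 0.01103 / 0.01200 = 0.9192
β_Talbot = 0.01809 / 0.01200 = 1.5075
β_Orrin = 0.00495 / 0.01200 = 0.4125
β_P = Σ w_i β_i = 0.20×0.4350 + 0.21×0.6683 + 0.19×0.9192 + 0.15×1.5075 + 0.25×0.4125 = 0.7312

0.731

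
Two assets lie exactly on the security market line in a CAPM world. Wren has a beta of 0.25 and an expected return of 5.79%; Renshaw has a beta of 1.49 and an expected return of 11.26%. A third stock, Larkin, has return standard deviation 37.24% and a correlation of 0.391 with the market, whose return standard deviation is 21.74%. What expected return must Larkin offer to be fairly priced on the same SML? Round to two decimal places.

MRP = (11.26% − 5.79%) / (1.49 − 0.25) = 4.4113%
R_f = 5.79% − 0.25 × 4.4113% = 4.6872%
β_Larkin = ρ·σ_i/σ_m = 0.391 × 37.24 / 21.74 = 0.6698
E(R_Larkin) = R_f + β × MRP = 4.6872% + 0.6698 × 4.4113% = 7.64%

7.64%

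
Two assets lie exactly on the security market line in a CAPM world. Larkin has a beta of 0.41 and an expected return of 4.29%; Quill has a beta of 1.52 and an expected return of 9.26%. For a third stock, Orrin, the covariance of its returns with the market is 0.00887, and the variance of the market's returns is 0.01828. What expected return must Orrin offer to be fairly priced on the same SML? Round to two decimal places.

MRP = (9.26% − 4.29%) / (1.52 − 0.41) = 4.4775%
R_f = 4.29% − 0.41 × 4.4775% = 2.4542%
β_Orrin = Cov / Var(R_m) = 0.00887 / 0.01828 = 0.4852
E(R_Orrin) = R_f + β × MRP = 2.4542% + 0.4852 × 4.4775% = 4.63%

4.63%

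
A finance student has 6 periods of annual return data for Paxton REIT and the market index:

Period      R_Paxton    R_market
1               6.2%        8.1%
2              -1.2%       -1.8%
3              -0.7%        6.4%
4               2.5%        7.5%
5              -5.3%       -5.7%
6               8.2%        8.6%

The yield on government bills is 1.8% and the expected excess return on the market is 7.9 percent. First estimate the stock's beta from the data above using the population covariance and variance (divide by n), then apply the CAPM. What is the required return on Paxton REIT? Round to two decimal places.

7.40%

Mean R_i = (6.2 − 1.2 − 0.7 + 2.5 − 5.3 + 8.2) / 6 = 1.6167%
Mean R_m = (8.1 − 1.8 + 6.4 + 7.5 − 5.7 + 8.6) / 6 = 3.8500%
Σ(R_i − R̄_i)(R_m − R̄_m) = 130.0350  ⇒  Cov = 130.0350 / 6 = 21.6725
Σ(R_m − R̄_m)² = 183.5750  ⇒  Var(R_m) = 183.5750 / 6 = 30.5958
β = Cov / Var(R_m) = 21.6725 / 30.5958 = 0.7083
E(R) = R_f + β × MRP = 1.8% + 0.7083 × 7.9% = 7.40%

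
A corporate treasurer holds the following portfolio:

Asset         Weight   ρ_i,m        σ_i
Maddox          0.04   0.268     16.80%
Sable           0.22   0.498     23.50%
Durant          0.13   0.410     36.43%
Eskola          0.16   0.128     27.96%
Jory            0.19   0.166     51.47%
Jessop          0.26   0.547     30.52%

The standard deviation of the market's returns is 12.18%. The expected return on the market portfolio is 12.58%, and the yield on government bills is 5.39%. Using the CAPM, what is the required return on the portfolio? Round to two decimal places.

β_Maddox = 0.268 × 16.80% / 12.18% = 0.3697
β_Sable = 0.498 × 23.50% / 12.18% = 0.9608
β_Durant = 0.410 × 36.43% / 12.18% = 1.2263
β_Eskola = 0.128 × 27.96% / 12.18% = 0.2938
β_Jory = 0.166 × 51.47% / 12.18% = 0.7015
β_Jessop = 0.547 × 30.52% / 12.18% = 1.3706
β_P = Σ w_i β_i = 0.04×0.3697 + 0.22×0.9608 + 0.13×1.2263 + 0.16×0.2938 + 0.19×0.7015 + 0.26×1.3706 = 0.9222
MRP = 12.58% − 5.39% = 7.19%
E(R_P) = R_f + β_P × MRP = 5.39% + 0.9222 × 7.19% = 12.02%

12.02%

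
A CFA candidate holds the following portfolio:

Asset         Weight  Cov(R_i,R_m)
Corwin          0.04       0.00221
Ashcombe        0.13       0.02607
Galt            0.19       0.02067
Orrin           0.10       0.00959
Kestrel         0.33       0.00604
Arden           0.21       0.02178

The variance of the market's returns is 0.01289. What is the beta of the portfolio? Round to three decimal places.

β_Corwin = 0.00221 / 0.01289 = 0.1715
β_Ashcombe = 0.02607 / 0.01289 = 2.0225
β_Galt = 0.02067 / 0.01289 = 1.6036
β_Orrin = 0.00959 / 0.01289 = 0.7440
β_Kestrel = 0.00604 / 0.01289 = 0.4686
β_Arden = 0.02178 / 0.01289 = 1.6897
β_P = Σ w_i β_i = 0.04×0.1715 + 0.13×2.0225 + 0.19×1.6036 + 0.10×0.7440 + 0.33×0.4686 + 0.21×1.6897 = 1.1583

1.158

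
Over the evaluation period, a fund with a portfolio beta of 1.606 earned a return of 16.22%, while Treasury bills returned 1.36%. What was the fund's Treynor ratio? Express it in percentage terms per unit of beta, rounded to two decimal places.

9.25%

Treynor = (R_P − R_f) / β_P = (16.22% − 1.36%) / 1.6060 = 14.86% / 1.6060 = 9.25%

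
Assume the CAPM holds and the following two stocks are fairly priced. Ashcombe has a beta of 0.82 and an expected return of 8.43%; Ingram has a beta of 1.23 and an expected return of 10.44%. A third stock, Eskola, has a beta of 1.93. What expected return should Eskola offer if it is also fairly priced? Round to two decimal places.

13.87%

MRP (SML slope) = (10.44% − 8.43%) / (1.23 − 0.82) = 2.01% / 0.41 = 4.9024%
R_f (intercept) = 8.43% − 0.82 × 4.9024% = 4.4100%
E(R_Eskola) = R_f + β × MRP = 4.4100% + 1.93 × 4.9024% = 13.87%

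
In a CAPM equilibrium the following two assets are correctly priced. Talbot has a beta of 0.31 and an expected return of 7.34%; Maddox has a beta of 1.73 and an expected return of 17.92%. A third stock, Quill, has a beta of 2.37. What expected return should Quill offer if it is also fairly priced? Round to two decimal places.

22.69%

MRP (SML slope) = (17.92% − 7.34%) / (1.73 − 0.31) = 10.58% / 1.42 = 7.4507%
R_f (intercept) = 7.34% − 0.31 × 7.4507% = 5.0303%
E(R_Quill) = R_f + β × MRP = 5.0303% + 2.37 × 7.4507% = 22.69%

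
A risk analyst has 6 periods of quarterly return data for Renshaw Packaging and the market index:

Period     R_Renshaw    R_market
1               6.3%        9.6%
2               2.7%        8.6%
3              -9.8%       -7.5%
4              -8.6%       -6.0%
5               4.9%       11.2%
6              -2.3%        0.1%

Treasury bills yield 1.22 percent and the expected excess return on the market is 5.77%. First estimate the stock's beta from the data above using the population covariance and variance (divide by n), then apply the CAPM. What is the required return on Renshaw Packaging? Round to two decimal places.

Mean R_i = (6.3 + 2.7 − 9.8 − 8.6 + 4.9 − 2.3) / 6 = -1.1333%
Mean R_m = (9.6 + 8.6 − 7.5 − 6.0 + 11.2 + 0.1) / 6 = 2.6667%
Σ(R_i − R̄_i)(R_m − R̄_m) = 281.5833  ⇒  Cov = 281.5833 / 6 = 46.9306
Σ(R_m − R̄_m)² = 341.1533  ⇒  Var(R_m) = 341.1533 / 6 = 56.8589
β = Cov / Var(R_m) = 46.9306 / 56.8589 = 0.8254
E(R) = R_f + β × MRP = 1.22% + 0.8254 × 5.77% = 5.98%

5.98%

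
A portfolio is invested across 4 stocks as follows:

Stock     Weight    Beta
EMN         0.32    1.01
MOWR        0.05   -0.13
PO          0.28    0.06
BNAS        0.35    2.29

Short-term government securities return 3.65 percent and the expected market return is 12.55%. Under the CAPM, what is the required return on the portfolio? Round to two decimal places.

13.75%

β_P = Σ w_i β_i = 0.32×1.01 + 0.05×-0.13 + 0.28×0.06 + 0.35×2.29 = 1.1350
MRP = 12.55% − 3.65% = 8.90%
E(R_P) = R_f + β_P × MRP = 3.65% + 1.1350 × 8.90% = 13.75%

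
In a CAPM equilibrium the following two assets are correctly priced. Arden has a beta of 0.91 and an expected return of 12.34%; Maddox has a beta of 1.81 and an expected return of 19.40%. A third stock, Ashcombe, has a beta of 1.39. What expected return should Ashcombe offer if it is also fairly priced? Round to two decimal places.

16.11%

MRP (SML slope) = (19.40% − 12.34%) / (1.81 − 0.91) = 7.06% / 0.90 = 7.8444%
R_f (intercept) = 12.34% − 0.91 × 7.8444% = 5.2016%
E(R_Ashcombe) = R_f + β × MRP = 5.2016% + 1.39 × 7.8444% = 16.11%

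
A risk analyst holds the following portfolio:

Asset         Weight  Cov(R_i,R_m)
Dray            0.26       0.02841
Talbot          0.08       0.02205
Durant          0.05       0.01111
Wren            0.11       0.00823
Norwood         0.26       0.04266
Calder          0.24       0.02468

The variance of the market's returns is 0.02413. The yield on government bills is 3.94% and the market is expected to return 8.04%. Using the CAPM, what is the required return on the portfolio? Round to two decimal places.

8.63%

β_Dray = 0.02841 / 0.02413 = 1.1774
β_Talbot = 0.02205 / 0.02413 = 0.9138
β_Durant = 0.01111 / 0.02413 = 0.4604
β_Wren = 0.00823 / 0.02413 = 0.3411
β_Norwood = 0.04266 / 0.02413 = 1.7679
β_Calder = 0.02468 / 0.02413 = 1.0228
β_P = Σ w_i β_i = 0.26×1.1774 + 0.08×0.9138 + 0.05×0.4604 + 0.11×0.3411 + 0.26×1.7679 + 0.24×1.0228 = 1.1449
MRP = 8.04% − 3.94% = 4.10%
E(R_P) = R_f + β_P × MRP = 3.94% + 1.1449 × 4.10% = 8.63%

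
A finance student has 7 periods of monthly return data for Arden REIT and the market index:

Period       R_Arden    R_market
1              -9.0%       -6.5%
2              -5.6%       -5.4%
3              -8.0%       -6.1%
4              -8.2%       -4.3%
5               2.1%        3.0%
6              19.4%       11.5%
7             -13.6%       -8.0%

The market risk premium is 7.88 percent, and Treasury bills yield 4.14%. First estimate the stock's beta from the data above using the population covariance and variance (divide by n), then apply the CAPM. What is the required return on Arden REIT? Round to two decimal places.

16.34%

Mean R_i = (-9.0 − 5.6 − 8.0 − 8.2 + 2.1 + 19.4 − 13.6) / 7 = -3.2714%
Mean R_m = (-6.5 − 5.4 − 6.1 − 4.3 + 3.0 + 11.5 − 8.0) / 7 = -2.2571%
Σ(R_i − R̄_i)(R_m − R̄_m) = 459.3114  ⇒  Cov = 459.3114 / 7 = 65.6159
Σ(R_m − R̄_m)² = 296.6971  ⇒  Var(R_m) = 296.6971 / 7 = 42.3853
β = Cov / Var(R_m) = 65.6159 / 42.3853 = 1.5481
E(R) = R_f + β × MRP = 4.14% + 1.5481 × 7.88% = 16.34%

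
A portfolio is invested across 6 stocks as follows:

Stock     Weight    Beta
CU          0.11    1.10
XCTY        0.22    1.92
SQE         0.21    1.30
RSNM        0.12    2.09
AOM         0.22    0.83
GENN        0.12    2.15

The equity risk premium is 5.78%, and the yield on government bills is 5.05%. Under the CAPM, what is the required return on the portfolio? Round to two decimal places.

β_P = Σ w_i β_i = 0.11×1.10 + 0.22×1.92 + 0.21×1.30 + 0.12×2.09 + 0.22×0.83 + 0.12×2.15 = 1.5078
E(R_P) = R_f + β_P × MRP = 5.05% + 1.5078 × 5.78% = 13.77%

13.77%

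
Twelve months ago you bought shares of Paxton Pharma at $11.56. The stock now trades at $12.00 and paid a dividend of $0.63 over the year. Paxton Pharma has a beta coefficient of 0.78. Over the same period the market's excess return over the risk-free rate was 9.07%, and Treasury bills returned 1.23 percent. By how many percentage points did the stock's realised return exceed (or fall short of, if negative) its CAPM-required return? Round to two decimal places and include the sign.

+0.95%

Realised HPR = (P1 + D1 − P0) / P0 = (12.00 + 0.63 − 11.56) / 11.56 = 1.07 / 11.56 = 9.2561%
CAPM required = R_f + β·MRP = 1.23% + 0.78 × 9.07% = 8.3046%
α = realised − required = 9.2561% − 8.3046% = +0.95%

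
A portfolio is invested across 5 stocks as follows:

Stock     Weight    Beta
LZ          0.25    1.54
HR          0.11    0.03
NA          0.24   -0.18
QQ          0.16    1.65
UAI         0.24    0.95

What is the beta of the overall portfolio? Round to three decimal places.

β_P = Σ w_i β_i = 0.25×1.54 + 0.11×0.03 + 0.24×-0.18 + 0.16×1.65 + 0.24×0.95 = 0.8371

0.837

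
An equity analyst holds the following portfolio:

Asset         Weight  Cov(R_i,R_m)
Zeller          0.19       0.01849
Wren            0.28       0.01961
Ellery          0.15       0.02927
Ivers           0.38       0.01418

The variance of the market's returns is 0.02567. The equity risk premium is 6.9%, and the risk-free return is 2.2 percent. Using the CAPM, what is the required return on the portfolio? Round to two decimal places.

β_Zeller = 0.01849 / 0.02567 = 0.7203
β_Wren = 0.01961 / 0.02567 = 0.7639
β_Ellery = 0.02927 / 0.02567 = 1.1402
β_Ivers = 0.01418 / 0.02567 = 0.5524
β_P = Σ w_i β_i = 0.19×0.7203 + 0.28×0.7639 + 0.15×1.1402 + 0.38×0.5524 = 0.7317
E(R_P) = R_f + β_P × MRP = 2.2% + 0.7317 × 6.9% = 7.25%

7.25%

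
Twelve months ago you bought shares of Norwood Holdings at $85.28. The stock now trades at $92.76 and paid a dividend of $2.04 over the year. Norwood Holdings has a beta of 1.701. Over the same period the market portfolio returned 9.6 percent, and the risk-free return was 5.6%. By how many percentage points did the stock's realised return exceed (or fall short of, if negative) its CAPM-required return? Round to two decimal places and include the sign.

-1.24%

Realised HPR = (P1 + D1 − P0) / P0 = (92.76 + 2.04 − 85.28) / 85.28 = 9.52 / 85.28 = 11.1632%
MRP = 9.6% − 5.6% = 4.00%
CAPM required = R_f + β·MRP = 5.6% + 1.701 × 4.0% = 12.4040%
α = realised − required = 11.1632% − 12.4040% = -1.24%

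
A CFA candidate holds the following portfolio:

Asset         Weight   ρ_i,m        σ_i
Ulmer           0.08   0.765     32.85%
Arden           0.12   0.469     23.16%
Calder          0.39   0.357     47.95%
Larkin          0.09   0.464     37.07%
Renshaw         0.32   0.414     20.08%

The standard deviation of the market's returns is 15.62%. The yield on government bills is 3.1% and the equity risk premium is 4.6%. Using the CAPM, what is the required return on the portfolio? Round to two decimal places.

β_Ulmer = 0.765 × 32.85% / 15.62% = 1.6089
β_Arden = 0.469 × 23.16% / 15.62% = 0.6954
β_Calder = 0.357 × 47.95% / 15.62% = 1.0959
β_Larkin = 0.464 × 37.07% / 15.62% = 1.1012
β_Renshaw = 0.414 × 20.08% / 15.62% = 0.5322
β_P = Σ w_i β_i = 0.08×1.6089 + 0.12×0.6954 + 0.39×1.0959 + 0.09×1.1012 + 0.32×0.5322 = 0.9090
E(R_P) = R_f + β_P × MRP = 3.1% + 0.9090 × 4.6% = 7.28%

7.28%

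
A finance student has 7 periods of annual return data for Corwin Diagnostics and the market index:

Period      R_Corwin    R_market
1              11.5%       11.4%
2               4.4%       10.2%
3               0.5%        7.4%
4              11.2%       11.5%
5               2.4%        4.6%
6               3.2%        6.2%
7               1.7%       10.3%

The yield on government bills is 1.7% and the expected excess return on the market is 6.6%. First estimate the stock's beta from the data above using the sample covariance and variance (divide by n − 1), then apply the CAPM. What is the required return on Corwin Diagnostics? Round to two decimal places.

Mean R_i = (11.5 + 4.4 + 0.5 + 11.2 + 2.4 + 3.2 + 1.7) / 7 = 4.9857%
Mean R_m = (11.4 + 10.2 + 7.4 + 11.5 + 4.6 + 6.2 + 10.3) / 7 = 8.8000%
Σ(R_i − R̄_i)(R_m − R̄_m) = 49.7500  ⇒  Cov = 49.7500 / 6 = 8.2917
Σ(R_m − R̄_m)² = 44.6200  ⇒  Var(R_m) = 44.6200 / 6 = 7.4367
β = Cov / Var(R_m) = 8.2917 / 7.4367 = 1.1150
E(R) = R_f + β × MRP = 1.7% + 1.1150 × 6.6% = 9.06%

9.06%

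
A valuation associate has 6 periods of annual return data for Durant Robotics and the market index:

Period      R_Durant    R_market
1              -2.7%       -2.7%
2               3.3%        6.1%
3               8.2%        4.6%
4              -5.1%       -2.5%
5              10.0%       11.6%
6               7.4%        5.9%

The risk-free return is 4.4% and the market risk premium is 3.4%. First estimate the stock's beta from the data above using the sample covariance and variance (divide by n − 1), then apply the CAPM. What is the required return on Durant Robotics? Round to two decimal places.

7.88%

Mean R_i = (-2.7 + 3.3 + 8.2 − 5.1 + 10.0 + 7.4) / 6 = 3.5167%
Mean R_m = (-2.7 + 6.1 + 4.6 − 2.5 + 11.6 + 5.9) / 6 = 3.8333%
Σ(R_i − R̄_i)(R_m − R̄_m) = 156.6667  ⇒  Cov = 156.6667 / 5 = 31.3333
Σ(R_m − R̄_m)² = 153.1133  ⇒  Var(R_m) = 153.1133 / 5 = 30.6227
β = Cov / Var(R_m) = 31.3333 / 30.6227 = 1.0232
E(R) = R_f + β × MRP = 4.4% + 1.0232 × 3.4% = 7.88%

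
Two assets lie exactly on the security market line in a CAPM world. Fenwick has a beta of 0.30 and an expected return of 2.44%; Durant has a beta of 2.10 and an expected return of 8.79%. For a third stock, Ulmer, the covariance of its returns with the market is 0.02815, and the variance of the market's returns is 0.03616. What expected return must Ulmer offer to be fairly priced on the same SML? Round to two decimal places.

MRP = (8.79% − 2.44%) / (2.10 − 0.30) = 3.5278%
R_f = 2.44% − 0.30 × 3.5278% = 1.3817%
β_Ulmer = Cov / Var(R_m) = 0.02815 / 0.03616 = 0.7785
E(R_Ulmer) = R_f + β × MRP = 1.3817% + 0.7785 × 3.5278% = 4.13%

4.13%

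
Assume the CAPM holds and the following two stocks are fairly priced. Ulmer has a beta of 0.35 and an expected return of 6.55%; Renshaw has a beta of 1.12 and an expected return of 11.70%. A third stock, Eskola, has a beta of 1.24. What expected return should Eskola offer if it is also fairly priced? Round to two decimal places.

12.50%

MRP (SML slope) = (11.70% − 6.55%) / (1.12 − 0.35) = 5.15% / 0.77 = 6.6883%
R_f (intercept) = 6.55% − 0.35 × 6.6883% = 4.2091%
E(R_Eskola) = R_f + β × MRP = 4.2091% + 1.24 × 6.6883% = 12.50%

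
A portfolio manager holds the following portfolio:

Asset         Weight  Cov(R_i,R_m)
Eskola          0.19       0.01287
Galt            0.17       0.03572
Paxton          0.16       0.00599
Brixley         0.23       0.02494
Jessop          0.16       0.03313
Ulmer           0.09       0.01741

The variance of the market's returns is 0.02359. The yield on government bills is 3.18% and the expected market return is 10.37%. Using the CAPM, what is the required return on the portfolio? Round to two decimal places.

β_Eskola = 0.01287 / 0.02359 = 0.5456
β_Galt = 0.03572 / 0.02359 = 1.5142
β_Paxton = 0.00599 / 0.02359 = 0.2539
β_Brixley = 0.02494 / 0.02359 = 1.0572
β_Jessop = 0.03313 / 0.02359 = 1.4044
β_Ulmer = 0.01741 / 0.02359 = 0.7380
β_P = Σ w_i β_i = 0.19×0.5456 + 0.17×1.5142 + 0.16×0.2539 + 0.23×1.0572 + 0.16×1.4044 + 0.09×0.7380 = 0.9360
MRP = 10.37% − 3.18% = 7.19%
E(R_P) = R_f + β_P × MRP = 3.18% + 0.9360 × 7.19% = 9.91%

9.91%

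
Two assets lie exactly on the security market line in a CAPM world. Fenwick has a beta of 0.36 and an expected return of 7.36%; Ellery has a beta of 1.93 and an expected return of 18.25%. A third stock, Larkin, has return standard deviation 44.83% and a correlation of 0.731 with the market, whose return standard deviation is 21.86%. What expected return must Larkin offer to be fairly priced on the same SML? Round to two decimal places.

MRP = (18.25% − 7.36%) / (1.93 − 0.36) = 6.9363%
R_f = 7.36% − 0.36 × 6.9363% = 4.8629%
β_Larkin = ρ·σ_i/σ_m = 0.731 × 44.83 / 21.86 = 1.4991
E(R_Larkin) = R_f + β × MRP = 4.8629% + 1.4991 × 6.9363% = 15.26%

15.26%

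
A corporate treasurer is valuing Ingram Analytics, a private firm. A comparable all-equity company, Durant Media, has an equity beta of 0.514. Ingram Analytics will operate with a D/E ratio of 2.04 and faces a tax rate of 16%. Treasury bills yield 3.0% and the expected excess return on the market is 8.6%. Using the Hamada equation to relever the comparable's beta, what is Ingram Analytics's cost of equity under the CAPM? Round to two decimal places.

15.00%

β_L = β_U × [1 + (1 − t)(D/E)] = 0.514 × [1 + (1 − 0.16) × 2.04]
    = 0.514 × [1 + 0.84 × 2.04] = 0.514 × 2.7136 = 1.3948
E(R) = R_f + β_L × MRP = 3.0% + 1.3948 × 8.6% = 15.00%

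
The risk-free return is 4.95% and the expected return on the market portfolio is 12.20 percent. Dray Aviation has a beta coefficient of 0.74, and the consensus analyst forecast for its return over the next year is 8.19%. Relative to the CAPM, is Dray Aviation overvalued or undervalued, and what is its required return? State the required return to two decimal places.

Overvalued; required return 10.32%

MRP = 12.20% − 4.95% = 7.25%
Required return = R_f + β·MRP = 4.95% + 0.74 × 7.25% = 10.32%
Forecast 8.19% < required 10.32% → the stock plots below the SML → overvalued.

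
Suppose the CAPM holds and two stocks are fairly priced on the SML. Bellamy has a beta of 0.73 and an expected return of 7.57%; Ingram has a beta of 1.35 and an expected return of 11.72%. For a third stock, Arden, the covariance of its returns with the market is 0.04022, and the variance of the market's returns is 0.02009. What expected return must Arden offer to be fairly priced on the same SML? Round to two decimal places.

MRP = (11.72% − 7.57%) / (1.35 − 0.73) = 6.6935%
R_f = 7.57% − 0.73 × 6.6935% = 2.6837%
β_Arden = Cov / Var(R_m) = 0.04022 / 0.02009 = 2.0020
E(R_Arden) = R_f + β × MRP = 2.6837% + 2.0020 × 6.6935% = 16.08%

16.08%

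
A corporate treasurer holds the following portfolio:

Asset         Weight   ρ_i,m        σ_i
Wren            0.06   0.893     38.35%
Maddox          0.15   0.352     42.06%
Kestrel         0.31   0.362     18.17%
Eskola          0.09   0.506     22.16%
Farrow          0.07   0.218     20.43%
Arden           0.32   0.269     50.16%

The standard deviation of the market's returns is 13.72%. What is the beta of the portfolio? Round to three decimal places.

β_Wren = 0.893 × 38.35% / 13.72% = 2.4961
β_Maddox = 0.352 × 42.06% / 13.72% = 1.0791
β_Kestrel = 0.362 × 18.17% / 13.72% = 0.4794
β_Eskola = 0.506 × 22.16% / 13.72% = 0.8173
β_Farrow = 0.218 × 20.43% / 13.72% = 0.3246
β_Arden = 0.269 × 50.16% / 13.72% = 0.9835
β_P = Σ w_i β_i = 0.06×2.4961 + 0.15×1.0791 + 0.31×0.4794 + 0.09×0.8173 + 0.07×0.3246 + 0.32×0.9835 = 0.8712

0.871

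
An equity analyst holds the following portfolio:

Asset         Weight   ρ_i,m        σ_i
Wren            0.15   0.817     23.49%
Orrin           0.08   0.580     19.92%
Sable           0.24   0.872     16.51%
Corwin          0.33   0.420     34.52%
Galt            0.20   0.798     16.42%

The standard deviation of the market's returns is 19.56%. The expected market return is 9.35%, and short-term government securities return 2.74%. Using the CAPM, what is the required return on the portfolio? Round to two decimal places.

β_Wren = 0.817 × 23.49% / 19.56% = 0.9812
β_Orrin = 0.580 × 19.92% / 19.56% = 0.5907
β_Sable = 0.872 × 16.51% / 19.56% = 0.7360
β_Corwin = 0.420 × 34.52% / 19.56% = 0.7412
β_Galt = 0.798 × 16.42% / 19.56% = 0.6699
β_P = Σ w_i β_i = 0.15×0.9812 + 0.08×0.5907 + 0.24×0.7360 + 0.33×0.7412 + 0.20×0.6699 = 0.7497
MRP = 9.35% − 2.74% = 6.61%
E(R_P) = R_f + β_P × MRP = 2.74% + 0.7497 × 6.61% = 7.70%

7.70%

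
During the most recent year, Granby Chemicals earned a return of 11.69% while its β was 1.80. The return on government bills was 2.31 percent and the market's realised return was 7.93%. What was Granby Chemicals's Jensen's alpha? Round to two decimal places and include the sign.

Market excess return = 7.93% − 2.31% = 5.62%
CAPM benchmark = R_f + β(R_m − R_f) = 2.31% + 1.80 × 5.62% = 12.4260%
α = actual − benchmark = 11.69% − 12.4260% = -0.74%

-0.74%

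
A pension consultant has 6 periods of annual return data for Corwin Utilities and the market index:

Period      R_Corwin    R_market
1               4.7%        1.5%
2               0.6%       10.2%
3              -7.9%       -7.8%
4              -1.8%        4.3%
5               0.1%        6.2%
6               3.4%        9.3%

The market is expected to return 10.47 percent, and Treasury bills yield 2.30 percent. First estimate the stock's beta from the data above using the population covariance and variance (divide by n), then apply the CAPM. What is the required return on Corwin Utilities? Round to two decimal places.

6.17%

Mean R_i = (4.7 + 0.6 − 7.9 − 1.8 + 0.1 + 3.4) / 6 = -0.1500%
Mean R_m = (1.5 + 10.2 − 7.8 + 4.3 + 6.2 + 9.3) / 6 = 3.9500%
Σ(R_i − R̄_i)(R_m − R̄_m) = 102.8450  ⇒  Cov = 102.8450 / 6 = 17.1408
Σ(R_m − R̄_m)² = 216.9350  ⇒  Var(R_m) = 216.9350 / 6 = 36.1558
β = Cov / Var(R_m) = 17.1408 / 36.1558 = 0.4741
MRP = 10.47% − 2.30% = 8.17%
E(R) = R_f + β × MRP = 2.30% + 0.4741 × 8.17% = 6.17%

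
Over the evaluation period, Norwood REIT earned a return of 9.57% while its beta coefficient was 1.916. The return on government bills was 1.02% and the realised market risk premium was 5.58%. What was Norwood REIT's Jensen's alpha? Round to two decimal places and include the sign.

CAPM benchmark = R_f + β(R_m − R_f) = 1.02% + 1.916 × 5.58% = 11.71128%
α = actual − benchmark = 9.57% − 11.71128% = -2.14%

-2.14%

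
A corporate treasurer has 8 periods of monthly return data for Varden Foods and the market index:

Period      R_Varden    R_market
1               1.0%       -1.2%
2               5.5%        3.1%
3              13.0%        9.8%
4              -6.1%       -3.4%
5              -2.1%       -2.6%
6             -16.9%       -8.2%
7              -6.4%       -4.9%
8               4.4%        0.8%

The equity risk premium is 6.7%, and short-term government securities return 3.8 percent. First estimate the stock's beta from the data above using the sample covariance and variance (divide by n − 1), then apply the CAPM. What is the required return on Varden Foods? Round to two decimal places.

Mean R_i = (1.0 + 5.5 + 13.0 − 6.1 − 2.1 − 16.9 − 6.4 + 4.4) / 8 = -0.9500%
Mean R_m = (-1.2 + 3.1 + 9.8 − 3.4 − 2.6 − 8.2 − 4.9 + 0.8) / 8 = -0.8250%
Σ(R_i − R̄_i)(R_m − R̄_m) = 336.6400  ⇒  Cov = 336.6400 / 7 = 48.0914
Σ(R_m − R̄_m)² = 211.8550  ⇒  Var(R_m) = 211.8550 / 7 = 30.2650
β = Cov / Var(R_m) = 48.0914 / 30.2650 = 1.5890
E(R) = R_f + β × MRP = 3.8% + 1.5890 × 6.7% = 14.45%

14.45%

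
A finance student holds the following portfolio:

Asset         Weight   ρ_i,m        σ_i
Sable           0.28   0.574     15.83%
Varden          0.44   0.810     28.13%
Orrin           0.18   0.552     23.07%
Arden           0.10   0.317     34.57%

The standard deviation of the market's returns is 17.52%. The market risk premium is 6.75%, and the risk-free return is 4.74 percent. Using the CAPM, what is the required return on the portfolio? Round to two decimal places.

β_Sable = 0.574 × 15.83% / 17.52% = 0.5186
β_Varden = 0.810 × 28.13% / 17.52% = 1.3005
β_Orrin = 0.552 × 23.07% / 17.52% = 0.7269
β_Arden = 0.317 × 34.57% / 17.52% = 0.6255
β_P = Σ w_i β_i = 0.28×0.5186 + 0.44×1.3005 + 0.18×0.7269 + 0.10×0.6255 = 0.9108
E(R_P) = R_f + β_P × MRP = 4.74% + 0.9108 × 6.75% = 10.89%

10.89%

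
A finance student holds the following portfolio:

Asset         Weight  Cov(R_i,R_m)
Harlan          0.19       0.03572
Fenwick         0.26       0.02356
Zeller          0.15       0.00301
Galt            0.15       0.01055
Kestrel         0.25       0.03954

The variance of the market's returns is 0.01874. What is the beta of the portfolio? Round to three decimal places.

β_Harlan = 0.03572 / 0.01874 = 1.9061
β_Fenwick = 0.02356 / 0.01874 = 1.2572
β_Zeller = 0.00301 / 0.01874 = 0.1606
β_Galt = 0.01055 / 0.01874 = 0.5630
β_Kestrel = 0.03954 / 0.01874 = 2.1099
β_P = Σ w_i β_i = 0.19×1.9061 + 0.26×1.2572 + 0.15×0.1606 + 0.15×0.5630 + 0.25×2.1099 = 1.3250

1.325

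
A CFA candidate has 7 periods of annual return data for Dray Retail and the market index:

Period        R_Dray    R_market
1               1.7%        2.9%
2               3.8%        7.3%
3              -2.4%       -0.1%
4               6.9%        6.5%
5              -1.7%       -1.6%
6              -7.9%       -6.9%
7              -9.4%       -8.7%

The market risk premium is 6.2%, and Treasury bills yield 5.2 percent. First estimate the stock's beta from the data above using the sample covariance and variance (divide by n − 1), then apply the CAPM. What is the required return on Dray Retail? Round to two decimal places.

11.03%

Mean R_i = (1.7 + 3.8 − 2.4 + 6.9 − 1.7 − 7.9 − 9.4) / 7 = -1.2857%
Mean R_m = (2.9 + 7.3 − 0.1 + 6.5 − 1.6 − 6.9 − 8.7) / 7 = -0.0857%
Σ(R_i − R̄_i)(R_m − R̄_m) = 215.9986  ⇒  Cov = 215.9986 / 6 = 35.9998
Σ(R_m − R̄_m)² = 229.7686  ⇒  Var(R_m) = 229.7686 / 6 = 38.2948
β = Cov / Var(R_m) = 35.9998 / 38.2948 = 0.9401
E(R) = R_f + β × MRP = 5.2% + 0.9401 × 6.2% = 11.03%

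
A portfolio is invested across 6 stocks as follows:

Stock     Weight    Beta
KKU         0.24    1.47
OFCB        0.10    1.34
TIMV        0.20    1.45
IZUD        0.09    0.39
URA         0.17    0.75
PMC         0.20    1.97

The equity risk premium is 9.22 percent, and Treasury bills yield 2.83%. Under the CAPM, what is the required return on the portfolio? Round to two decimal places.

β_P = Σ w_i β_i = 0.24×1.47 + 0.10×1.34 + 0.20×1.45 + 0.09×0.39 + 0.17×0.75 + 0.20×1.97 = 1.3334
E(R_P) = R_f + β_P × MRP = 2.83% + 1.3334 × 9.22% = 15.12%

15.12%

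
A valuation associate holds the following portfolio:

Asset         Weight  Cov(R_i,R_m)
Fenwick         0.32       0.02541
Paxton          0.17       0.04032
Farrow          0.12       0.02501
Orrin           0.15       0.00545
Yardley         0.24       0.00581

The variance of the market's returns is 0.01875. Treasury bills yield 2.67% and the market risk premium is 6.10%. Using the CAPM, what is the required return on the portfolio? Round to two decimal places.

9.24%

β_Fenwick = 0.02541 / 0.01875 = 1.3552
β_Paxton = 0.04032 / 0.01875 = 2.1504
β_Farrow = 0.02501 / 0.01875 = 1.3339
β_Orrin = 0.00545 / 0.01875 = 0.2907
β_Yardley = 0.00581 / 0.01875 = 0.3099
β_P = Σ w_i β_i = 0.32×1.3552 + 0.17×2.1504 + 0.12×1.3339 + 0.15×0.2907 + 0.24×0.3099 = 1.0773
E(R_P) = R_f + β_P × MRP = 2.67% + 1.0773 × 6.10% = 9.24%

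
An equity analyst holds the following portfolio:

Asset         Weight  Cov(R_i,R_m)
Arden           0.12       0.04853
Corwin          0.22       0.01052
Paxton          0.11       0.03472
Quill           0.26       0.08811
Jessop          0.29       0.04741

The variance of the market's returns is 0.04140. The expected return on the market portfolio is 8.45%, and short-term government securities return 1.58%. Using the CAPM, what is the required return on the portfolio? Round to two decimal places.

9.65%

β_Arden = 0.04853 / 0.04140 = 1.1722
β_Corwin = 0.01052 / 0.04140 = 0.2541
β_Paxton = 0.03472 / 0.04140 = 0.8386
β_Quill = 0.08811 / 0.04140 = 2.1283
β_Jessop = 0.04741 / 0.04140 = 1.1452
β_P = Σ w_i β_i = 0.12×1.1722 + 0.22×0.2541 + 0.11×0.8386 + 0.26×2.1283 + 0.29×1.1452 = 1.1743
MRP = 8.45% − 1.58% = 6.87%
E(R_P) = R_f + β_P × MRP = 1.58% + 1.1743 × 6.87% = 9.65%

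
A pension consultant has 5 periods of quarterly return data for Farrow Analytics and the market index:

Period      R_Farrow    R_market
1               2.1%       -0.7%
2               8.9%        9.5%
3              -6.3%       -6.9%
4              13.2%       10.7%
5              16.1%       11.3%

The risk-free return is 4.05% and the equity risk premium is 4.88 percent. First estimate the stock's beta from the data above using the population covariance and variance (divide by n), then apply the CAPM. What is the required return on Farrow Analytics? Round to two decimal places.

Mean R_i = (2.1 + 8.9 − 6.3 + 13.2 + 16.1) / 5 = 6.8000%
Mean R_m = (-0.7 + 9.5 − 6.9 + 10.7 + 11.3) / 5 = 4.7800%
Σ(R_i − R̄_i)(R_m − R̄_m) = 287.2000  ⇒  Cov = 287.2000 / 5 = 57.4400
Σ(R_m − R̄_m)² = 266.2880  ⇒  Var(R_m) = 266.2880 / 5 = 53.2576
β = Cov / Var(R_m) = 57.4400 / 53.2576 = 1.0785
E(R) = R_f + β × MRP = 4.05% + 1.0785 × 4.88% = 9.31%

9.31%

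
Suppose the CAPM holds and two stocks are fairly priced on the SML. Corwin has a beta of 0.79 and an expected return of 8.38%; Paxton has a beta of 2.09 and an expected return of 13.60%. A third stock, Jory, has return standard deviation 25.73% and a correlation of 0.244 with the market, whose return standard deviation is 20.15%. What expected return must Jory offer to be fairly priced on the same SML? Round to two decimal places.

MRP = (13.60% − 8.38%) / (2.09 − 0.79) = 4.0154%
R_f = 8.38% − 0.79 × 4.0154% = 5.2078%
β_Jory = ρ·σ_i/σ_m = 0.244 × 25.73 / 20.15 = 0.3116
E(R_Jory) = R_f + β × MRP = 5.2078% + 0.3116 × 4.0154% = 6.46%

6.46%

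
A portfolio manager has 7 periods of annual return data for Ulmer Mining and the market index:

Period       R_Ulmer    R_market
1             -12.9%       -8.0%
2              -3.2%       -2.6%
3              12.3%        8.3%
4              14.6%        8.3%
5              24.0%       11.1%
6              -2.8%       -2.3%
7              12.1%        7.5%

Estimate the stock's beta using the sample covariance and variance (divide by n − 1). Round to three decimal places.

Mean R_i = (-12.9 − 3.2 + 12.3 + 14.6 + 24.0 − 2.8 + 12.1) / 7 = 6.3000%
Mean R_m = (-8.0 − 2.6 + 8.3 + 8.3 + 11.1 − 2.3 + 7.5) / 7 = 3.1857%
Σ(R_i − R̄_i)(R_m − R̄_m) = 557.8900  ⇒  Cov = 557.8900 / 6 = 92.9817
Σ(R_m − R̄_m)² = 322.2486  ⇒  Var(R_m) = 322.2486 / 6 = 53.7081
β = Cov / Var(R_m) = 92.9817 / 53.7081 = 1.7312

1.731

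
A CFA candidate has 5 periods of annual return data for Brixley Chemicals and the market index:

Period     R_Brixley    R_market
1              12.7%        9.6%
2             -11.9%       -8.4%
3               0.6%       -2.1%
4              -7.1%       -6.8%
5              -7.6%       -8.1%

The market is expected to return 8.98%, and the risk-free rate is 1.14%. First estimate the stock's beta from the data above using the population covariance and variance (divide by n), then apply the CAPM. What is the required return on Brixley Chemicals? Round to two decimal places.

11.01%

Mean R_i = (12.7 − 11.9 + 0.6 − 7.1 − 7.6) / 5 = -2.6600%
Mean R_m = (9.6 − 8.4 − 2.1 − 6.8 − 8.1) / 5 = -3.1600%
Σ(R_i − R̄_i)(R_m − R̄_m) = 288.4320  ⇒  Cov = 288.4320 / 5 = 57.6864
Σ(R_m − R̄_m)² = 229.0520  ⇒  Var(R_m) = 229.0520 / 5 = 45.8104
β = Cov / Var(R_m) = 57.6864 / 45.8104 = 1.2592
MRP = 8.98% − 1.14% = 7.84%
E(R) = R_f + β × MRP = 1.14% + 1.2592 × 7.84% = 11.01%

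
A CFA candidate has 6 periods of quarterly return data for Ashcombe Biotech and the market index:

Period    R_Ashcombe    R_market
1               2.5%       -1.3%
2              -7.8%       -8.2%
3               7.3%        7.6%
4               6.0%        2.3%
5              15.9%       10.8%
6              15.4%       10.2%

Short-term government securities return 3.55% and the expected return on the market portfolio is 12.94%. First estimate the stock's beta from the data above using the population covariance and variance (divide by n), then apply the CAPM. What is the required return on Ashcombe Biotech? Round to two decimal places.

14.38%

Mean R_i = (2.5 − 7.8 + 7.3 + 6.0 + 15.9 + 15.4) / 6 = 6.5500%
Mean R_m = (-1.3 − 8.2 + 7.6 + 2.3 + 10.8 + 10.2) / 6 = 3.5667%
Σ(R_i − R̄_i)(R_m − R̄_m) = 318.6200  ⇒  Cov = 318.6200 / 6 = 53.1033
Σ(R_m − R̄_m)² = 276.3333  ⇒  Var(R_m) = 276.3333 / 6 = 46.0556
β = Cov / Var(R_m) = 53.1033 / 46.0556 = 1.1530
MRP = 12.94% − 3.55% = 9.39%
E(R) = R_f + β × MRP = 3.55% + 1.1530 × 9.39% = 14.38%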